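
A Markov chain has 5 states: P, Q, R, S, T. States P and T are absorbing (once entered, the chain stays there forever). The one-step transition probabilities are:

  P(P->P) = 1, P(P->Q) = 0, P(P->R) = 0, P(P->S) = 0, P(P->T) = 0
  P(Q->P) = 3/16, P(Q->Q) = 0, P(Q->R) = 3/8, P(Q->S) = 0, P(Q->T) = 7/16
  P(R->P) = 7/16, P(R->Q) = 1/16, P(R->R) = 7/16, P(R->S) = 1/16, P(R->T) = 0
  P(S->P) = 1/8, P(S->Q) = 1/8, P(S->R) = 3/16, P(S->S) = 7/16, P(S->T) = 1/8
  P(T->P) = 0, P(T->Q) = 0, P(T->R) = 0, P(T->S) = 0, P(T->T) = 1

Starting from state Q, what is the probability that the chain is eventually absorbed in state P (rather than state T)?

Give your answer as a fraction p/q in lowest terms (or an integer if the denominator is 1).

Let a_i = P(absorbed in P | start in state i).
Boundary conditions: a_P = 1, a_T = 0.
For each transient state i, a_i = sum_j P(i->j) * a_j:
  a_Q = 3/16*a_P + 0*a_Q + 3/8*a_R + 0*a_S + 7/16*a_T
  a_R = 7/16*a_P + 1/16*a_Q + 7/16*a_R + 1/16*a_S + 0*a_T
  a_S = 1/8*a_P + 1/8*a_Q + 3/16*a_R + 7/16*a_S + 1/8*a_T

Substituting a_P = 1 and a_T = 0, rearrange to (I - Q) a = r where r[i] = P(i -> P):
  [1, -3/8, 0] . (a_Q, a_R, a_S) = 3/16
  [-1/16, 9/16, -1/16] . (a_Q, a_R, a_S) = 7/16
  [-1/8, -3/16, 9/16] . (a_Q, a_R, a_S) = 1/8

Solving yields:
  a_Q = 104/197
  a_R = 1073/1182
  a_S = 253/394

Starting state is Q, so the absorption probability is a_Q = 104/197.

Answer: 104/197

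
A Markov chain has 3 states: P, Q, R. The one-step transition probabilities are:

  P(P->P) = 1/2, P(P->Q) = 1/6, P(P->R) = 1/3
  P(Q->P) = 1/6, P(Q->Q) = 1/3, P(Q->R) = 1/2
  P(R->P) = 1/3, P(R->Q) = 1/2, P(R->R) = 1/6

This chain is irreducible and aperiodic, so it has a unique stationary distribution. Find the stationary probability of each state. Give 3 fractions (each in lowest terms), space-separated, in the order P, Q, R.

The stationary distribution satisfies pi = pi * P, i.e.:
  pi_P = 1/2*pi_P + 1/6*pi_Q + 1/3*pi_R
  pi_Q = 1/6*pi_P + 1/3*pi_Q + 1/2*pi_R
  pi_R = 1/3*pi_P + 1/2*pi_Q + 1/6*pi_R
with normalization: pi_P + pi_Q + pi_R = 1.

Using the first 2 balance equations plus normalization, the linear system A*pi = b is:
  [-1/2, 1/6, 1/3] . pi = 0
  [1/6, -2/3, 1/2] . pi = 0
  [1, 1, 1] . pi = 1

Solving yields:
  pi_P = 1/3
  pi_Q = 1/3
  pi_R = 1/3

Verification (pi * P):
  1/3*1/2 + 1/3*1/6 + 1/3*1/3 = 1/3 = pi_P  (ok)
  1/3*1/6 + 1/3*1/3 + 1/3*1/2 = 1/3 = pi_Q  (ok)
  1/3*1/3 + 1/3*1/2 + 1/3*1/6 = 1/3 = pi_R  (ok)

Answer: 1/3 1/3 1/3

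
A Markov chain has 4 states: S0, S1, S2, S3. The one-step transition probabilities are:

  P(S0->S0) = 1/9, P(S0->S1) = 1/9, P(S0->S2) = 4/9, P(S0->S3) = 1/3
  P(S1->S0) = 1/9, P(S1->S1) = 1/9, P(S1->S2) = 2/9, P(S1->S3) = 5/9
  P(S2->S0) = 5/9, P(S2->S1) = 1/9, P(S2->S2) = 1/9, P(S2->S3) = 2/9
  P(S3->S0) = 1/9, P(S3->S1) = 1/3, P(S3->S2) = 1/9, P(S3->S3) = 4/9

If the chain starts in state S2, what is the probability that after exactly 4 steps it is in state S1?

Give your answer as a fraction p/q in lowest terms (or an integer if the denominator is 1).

Computing P^4 by repeated multiplication:
P^1 =
  S0: [1/9, 1/9, 4/9, 1/3]
  S1: [1/9, 1/9, 2/9, 5/9]
  S2: [5/9, 1/9, 1/9, 2/9]
  S3: [1/9, 1/3, 1/9, 4/9]
P^2 =
  S0: [25/81, 5/27, 13/81, 28/81]
  S1: [17/81, 19/81, 13/81, 32/81]
  S2: [13/81, 13/81, 25/81, 10/27]
  S3: [13/81, 17/81, 5/27, 4/9]
P^3 =
  S0: [133/729, 137/729, 19/81, 32/81]
  S1: [133/729, 145/729, 151/729, 100/243]
  S2: [181/729, 47/243, 133/729, 274/729]
  S3: [47/243, 17/81, 137/729, 298/729]
P^4 =
  S0: [157/729, 145/729, 1265/6561, 2578/6561]
  S1: [1333/6561, 443/2187, 1273/6561, 2626/6561]
  S2: [1261/6561, 1277/6561, 157/729, 290/729]
  S3: [1277/6561, 1325/6561, 145/729, 2654/6561]

(P^4)[S2 -> S1] = 1277/6561

Answer: 1277/6561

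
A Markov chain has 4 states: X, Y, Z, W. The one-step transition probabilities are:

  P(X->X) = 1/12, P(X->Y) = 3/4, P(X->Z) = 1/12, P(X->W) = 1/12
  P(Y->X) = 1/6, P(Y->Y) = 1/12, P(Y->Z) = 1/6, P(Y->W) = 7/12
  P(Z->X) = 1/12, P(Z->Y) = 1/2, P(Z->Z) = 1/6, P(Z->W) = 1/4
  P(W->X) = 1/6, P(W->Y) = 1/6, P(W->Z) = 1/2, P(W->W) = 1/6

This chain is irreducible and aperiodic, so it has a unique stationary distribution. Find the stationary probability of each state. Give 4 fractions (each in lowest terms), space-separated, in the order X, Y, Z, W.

Answer: 378/2819 860/2819 724/2819 857/2819

Derivation:
The stationary distribution satisfies pi = pi * P, i.e.:
  pi_X = 1/12*pi_X + 1/6*pi_Y + 1/12*pi_Z + 1/6*pi_W
  pi_Y = 3/4*pi_X + 1/12*pi_Y + 1/2*pi_Z + 1/6*pi_W
  pi_Z = 1/12*pi_X + 1/6*pi_Y + 1/6*pi_Z + 1/2*pi_W
  pi_W = 1/12*pi_X + 7/12*pi_Y + 1/4*pi_Z + 1/6*pi_W
with normalization: pi_X + pi_Y + pi_Z + pi_W = 1.

Using the first 3 balance equations plus normalization, the linear system A*pi = b is:
  [-11/12, 1/6, 1/12, 1/6] . pi = 0
  [3/4, -11/12, 1/2, 1/6] . pi = 0
  [1/12, 1/6, -5/6, 1/2] . pi = 0
  [1, 1, 1, 1] . pi = 1

Solving yields:
  pi_X = 378/2819
  pi_Y = 860/2819
  pi_Z = 724/2819
  pi_W = 857/2819

Verification (pi * P):
  378/2819*1/12 + 860/2819*1/6 + 724/2819*1/12 + 857/2819*1/6 = 378/2819 = pi_X  (ok)
  378/2819*3/4 + 860/2819*1/12 + 724/2819*1/2 + 857/2819*1/6 = 860/2819 = pi_Y  (ok)
  378/2819*1/12 + 860/2819*1/6 + 724/2819*1/6 + 857/2819*1/2 = 724/2819 = pi_Z  (ok)
  378/2819*1/12 + 860/2819*7/12 + 724/2819*1/4 + 857/2819*1/6 = 857/2819 = pi_W  (ok)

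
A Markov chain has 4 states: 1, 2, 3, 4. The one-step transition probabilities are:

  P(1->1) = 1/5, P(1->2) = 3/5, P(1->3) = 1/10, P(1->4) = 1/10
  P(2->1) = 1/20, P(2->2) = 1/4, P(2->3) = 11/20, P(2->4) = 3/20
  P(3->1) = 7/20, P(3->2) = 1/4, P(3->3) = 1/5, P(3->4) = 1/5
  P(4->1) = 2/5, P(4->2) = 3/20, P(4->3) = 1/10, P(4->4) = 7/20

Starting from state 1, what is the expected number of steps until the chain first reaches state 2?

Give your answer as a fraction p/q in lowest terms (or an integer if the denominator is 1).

Let h_i = expected steps to first reach 2 from state i.
Boundary: h_2 = 0.
First-step equations for the other states:
  h_1 = 1 + 1/5*h_1 + 3/5*h_2 + 1/10*h_3 + 1/10*h_4
  h_3 = 1 + 7/20*h_1 + 1/4*h_2 + 1/5*h_3 + 1/5*h_4
  h_4 = 1 + 2/5*h_1 + 3/20*h_2 + 1/10*h_3 + 7/20*h_4

Substituting h_2 = 0 and rearranging gives the linear system (I - Q) h = 1:
  [4/5, -1/10, -1/10] . (h_1, h_3, h_4) = 1
  [-7/20, 4/5, -1/5] . (h_1, h_3, h_4) = 1
  [-2/5, -1/10, 13/20] . (h_1, h_3, h_4) = 1

Solving yields:
  h_1 = 180/89
  h_3 = 262/89
  h_4 = 288/89

Starting state is 1, so the expected hitting time is h_1 = 180/89.

Answer: 180/89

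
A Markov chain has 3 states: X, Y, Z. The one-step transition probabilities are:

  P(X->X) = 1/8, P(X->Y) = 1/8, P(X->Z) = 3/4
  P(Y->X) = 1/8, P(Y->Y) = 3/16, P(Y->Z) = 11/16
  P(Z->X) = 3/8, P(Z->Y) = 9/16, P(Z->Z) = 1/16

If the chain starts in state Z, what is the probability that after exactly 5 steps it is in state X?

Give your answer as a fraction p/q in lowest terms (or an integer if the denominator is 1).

Computing P^5 by repeated multiplication:
P^1 =
  X: [1/8, 1/8, 3/4]
  Y: [1/8, 3/16, 11/16]
  Z: [3/8, 9/16, 1/16]
P^2 =
  X: [5/16, 59/128, 29/128]
  Y: [19/64, 7/16, 17/64]
  Z: [9/64, 3/16, 43/64]
P^3 =
  X: [93/512, 259/1024, 579/1024]
  Y: [49/256, 275/1024, 553/1024]
  Z: [75/256, 441/1024, 283/1024]
P^4 =
  X: [1091/4096, 795/2048, 1415/4096]
  Y: [1065/4096, 3097/8192, 2965/8192]
  Z: [795/4096, 2235/8192, 4367/8192]
P^5 =
  X: [3463/16384, 19687/65536, 31997/65536]
  Y: [7061/32768, 10059/32768, 489/1024]
  Z: [8463/32768, 12297/32768, 1501/4096]

(P^5)[Z -> X] = 8463/32768

Answer: 8463/32768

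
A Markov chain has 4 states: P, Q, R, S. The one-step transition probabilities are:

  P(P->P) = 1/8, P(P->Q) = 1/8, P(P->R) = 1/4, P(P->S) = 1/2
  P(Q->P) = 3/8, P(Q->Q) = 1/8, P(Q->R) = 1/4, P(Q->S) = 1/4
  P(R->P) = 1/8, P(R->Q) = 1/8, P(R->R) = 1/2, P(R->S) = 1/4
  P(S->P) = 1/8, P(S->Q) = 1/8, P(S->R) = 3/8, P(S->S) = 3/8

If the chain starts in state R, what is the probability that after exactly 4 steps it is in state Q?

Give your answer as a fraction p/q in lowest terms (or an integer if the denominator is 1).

Answer: 1/8

Derivation:
Computing P^4 by repeated multiplication:
P^1 =
  P: [1/8, 1/8, 1/4, 1/2]
  Q: [3/8, 1/8, 1/4, 1/4]
  R: [1/8, 1/8, 1/2, 1/4]
  S: [1/8, 1/8, 3/8, 3/8]
P^2 =
  P: [5/32, 1/8, 3/8, 11/32]
  Q: [5/32, 1/8, 11/32, 3/8]
  R: [5/32, 1/8, 13/32, 5/16]
  S: [5/32, 1/8, 25/64, 21/64]
P^3 =
  P: [5/32, 1/8, 99/256, 85/256]
  Q: [5/32, 1/8, 49/128, 43/128]
  R: [5/32, 1/8, 25/64, 21/64]
  S: [5/32, 1/8, 199/512, 169/512]
P^4 =
  P: [5/32, 1/8, 795/2048, 677/2048]
  Q: [5/32, 1/8, 397/1024, 339/1024]
  R: [5/32, 1/8, 199/512, 169/512]
  S: [5/32, 1/8, 1591/4096, 1353/4096]

(P^4)[R -> Q] = 1/8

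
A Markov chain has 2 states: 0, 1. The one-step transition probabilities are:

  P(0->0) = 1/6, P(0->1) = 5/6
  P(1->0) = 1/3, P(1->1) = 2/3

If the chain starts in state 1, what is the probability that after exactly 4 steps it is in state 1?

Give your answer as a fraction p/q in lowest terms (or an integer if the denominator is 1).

Answer: 463/648

Derivation:
Computing P^4 by repeated multiplication:
P^1 =
  0: [1/6, 5/6]
  1: [1/3, 2/3]
P^2 =
  0: [11/36, 25/36]
  1: [5/18, 13/18]
P^3 =
  0: [61/216, 155/216]
  1: [31/108, 77/108]
P^4 =
  0: [371/1296, 925/1296]
  1: [185/648, 463/648]

(P^4)[1 -> 1] = 463/648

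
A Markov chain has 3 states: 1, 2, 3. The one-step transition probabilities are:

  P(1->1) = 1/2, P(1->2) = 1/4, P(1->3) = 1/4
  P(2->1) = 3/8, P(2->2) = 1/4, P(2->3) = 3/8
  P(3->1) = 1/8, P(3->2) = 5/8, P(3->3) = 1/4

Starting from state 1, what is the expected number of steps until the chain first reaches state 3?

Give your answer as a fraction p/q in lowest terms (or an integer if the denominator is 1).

Let h_i = expected steps to first reach 3 from state i.
Boundary: h_3 = 0.
First-step equations for the other states:
  h_1 = 1 + 1/2*h_1 + 1/4*h_2 + 1/4*h_3
  h_2 = 1 + 3/8*h_1 + 1/4*h_2 + 3/8*h_3

Substituting h_3 = 0 and rearranging gives the linear system (I - Q) h = 1:
  [1/2, -1/4] . (h_1, h_2) = 1
  [-3/8, 3/4] . (h_1, h_2) = 1

Solving yields:
  h_1 = 32/9
  h_2 = 28/9

Starting state is 1, so the expected hitting time is h_1 = 32/9.

Answer: 32/9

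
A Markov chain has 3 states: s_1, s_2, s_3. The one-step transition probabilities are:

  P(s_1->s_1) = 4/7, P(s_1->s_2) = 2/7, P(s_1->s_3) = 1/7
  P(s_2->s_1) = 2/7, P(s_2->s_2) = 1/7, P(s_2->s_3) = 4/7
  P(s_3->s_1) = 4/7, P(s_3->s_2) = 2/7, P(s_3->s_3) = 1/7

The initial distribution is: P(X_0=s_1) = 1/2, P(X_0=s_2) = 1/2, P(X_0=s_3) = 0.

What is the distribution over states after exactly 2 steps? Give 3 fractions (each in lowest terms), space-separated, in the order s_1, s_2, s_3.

Answer: 25/49 25/98 23/98

Derivation:
Propagating the distribution step by step (d_{t+1} = d_t * P):
d_0 = (s_1=1/2, s_2=1/2, s_3=0)
  d_1[s_1] = 1/2*4/7 + 1/2*2/7 + 0*4/7 = 3/7
  d_1[s_2] = 1/2*2/7 + 1/2*1/7 + 0*2/7 = 3/14
  d_1[s_3] = 1/2*1/7 + 1/2*4/7 + 0*1/7 = 5/14
d_1 = (s_1=3/7, s_2=3/14, s_3=5/14)
  d_2[s_1] = 3/7*4/7 + 3/14*2/7 + 5/14*4/7 = 25/49
  d_2[s_2] = 3/7*2/7 + 3/14*1/7 + 5/14*2/7 = 25/98
  d_2[s_3] = 3/7*1/7 + 3/14*4/7 + 5/14*1/7 = 23/98
d_2 = (s_1=25/49, s_2=25/98, s_3=23/98)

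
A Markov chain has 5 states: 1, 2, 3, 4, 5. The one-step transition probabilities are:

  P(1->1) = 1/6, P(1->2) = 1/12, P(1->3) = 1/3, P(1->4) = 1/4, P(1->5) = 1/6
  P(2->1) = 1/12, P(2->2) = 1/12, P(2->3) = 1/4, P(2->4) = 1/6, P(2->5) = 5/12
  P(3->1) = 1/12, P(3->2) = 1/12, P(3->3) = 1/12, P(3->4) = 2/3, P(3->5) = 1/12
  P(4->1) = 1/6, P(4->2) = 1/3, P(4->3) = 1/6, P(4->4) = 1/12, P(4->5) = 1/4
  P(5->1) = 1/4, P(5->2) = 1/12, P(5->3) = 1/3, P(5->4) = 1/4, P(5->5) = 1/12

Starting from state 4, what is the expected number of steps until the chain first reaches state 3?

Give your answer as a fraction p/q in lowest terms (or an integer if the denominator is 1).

Answer: 792/197

Derivation:
Let h_i = expected steps to first reach 3 from state i.
Boundary: h_3 = 0.
First-step equations for the other states:
  h_1 = 1 + 1/6*h_1 + 1/12*h_2 + 1/3*h_3 + 1/4*h_4 + 1/6*h_5
  h_2 = 1 + 1/12*h_1 + 1/12*h_2 + 1/4*h_3 + 1/6*h_4 + 5/12*h_5
  h_4 = 1 + 1/6*h_1 + 1/3*h_2 + 1/6*h_3 + 1/12*h_4 + 1/4*h_5
  h_5 = 1 + 1/4*h_1 + 1/12*h_2 + 1/3*h_3 + 1/4*h_4 + 1/12*h_5

Substituting h_3 = 0 and rearranging gives the linear system (I - Q) h = 1:
  [5/6, -1/12, -1/4, -1/6] . (h_1, h_2, h_4, h_5) = 1
  [-1/12, 11/12, -1/6, -5/12] . (h_1, h_2, h_4, h_5) = 1
  [-1/6, -1/3, 11/12, -1/4] . (h_1, h_2, h_4, h_5) = 1
  [-1/4, -1/12, -1/4, 11/12] . (h_1, h_2, h_4, h_5) = 1

Solving yields:
  h_1 = 684/197
  h_2 = 732/197
  h_4 = 792/197
  h_5 = 684/197

Starting state is 4, so the expected hitting time is h_4 = 792/197.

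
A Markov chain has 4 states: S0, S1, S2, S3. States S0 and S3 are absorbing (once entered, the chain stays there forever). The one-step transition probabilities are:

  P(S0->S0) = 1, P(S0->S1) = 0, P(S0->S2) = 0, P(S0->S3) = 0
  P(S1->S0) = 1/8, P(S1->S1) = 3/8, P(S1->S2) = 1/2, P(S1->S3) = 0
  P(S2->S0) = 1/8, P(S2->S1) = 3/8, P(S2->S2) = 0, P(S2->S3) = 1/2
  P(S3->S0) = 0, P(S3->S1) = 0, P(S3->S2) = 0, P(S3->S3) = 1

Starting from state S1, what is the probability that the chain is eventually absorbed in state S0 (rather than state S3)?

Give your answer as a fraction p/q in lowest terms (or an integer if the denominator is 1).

Let a_i = P(absorbed in S0 | start in state i).
Boundary conditions: a_S0 = 1, a_S3 = 0.
For each transient state i, a_i = sum_j P(i->j) * a_j:
  a_S1 = 1/8*a_S0 + 3/8*a_S1 + 1/2*a_S2 + 0*a_S3
  a_S2 = 1/8*a_S0 + 3/8*a_S1 + 0*a_S2 + 1/2*a_S3

Substituting a_S0 = 1 and a_S3 = 0, rearrange to (I - Q) a = r where r[i] = P(i -> S0):
  [5/8, -1/2] . (a_S1, a_S2) = 1/8
  [-3/8, 1] . (a_S1, a_S2) = 1/8

Solving yields:
  a_S1 = 3/7
  a_S2 = 2/7

Starting state is S1, so the absorption probability is a_S1 = 3/7.

Answer: 3/7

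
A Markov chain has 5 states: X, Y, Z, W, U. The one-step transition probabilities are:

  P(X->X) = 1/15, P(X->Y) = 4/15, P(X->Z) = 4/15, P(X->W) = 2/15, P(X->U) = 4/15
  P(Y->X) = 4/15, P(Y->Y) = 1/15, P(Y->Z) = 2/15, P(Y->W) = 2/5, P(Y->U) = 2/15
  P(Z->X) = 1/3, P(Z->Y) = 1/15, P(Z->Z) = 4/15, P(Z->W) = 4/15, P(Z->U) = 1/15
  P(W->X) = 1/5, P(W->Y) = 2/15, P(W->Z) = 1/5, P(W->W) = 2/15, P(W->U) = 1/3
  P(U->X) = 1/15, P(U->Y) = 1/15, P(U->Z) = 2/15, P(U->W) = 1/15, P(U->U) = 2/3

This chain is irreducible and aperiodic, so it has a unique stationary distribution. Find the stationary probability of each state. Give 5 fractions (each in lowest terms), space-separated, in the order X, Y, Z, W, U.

Answer: 2817/17456 1917/17456 1669/8728 178/1091 817/2182

Derivation:
The stationary distribution satisfies pi = pi * P, i.e.:
  pi_X = 1/15*pi_X + 4/15*pi_Y + 1/3*pi_Z + 1/5*pi_W + 1/15*pi_U
  pi_Y = 4/15*pi_X + 1/15*pi_Y + 1/15*pi_Z + 2/15*pi_W + 1/15*pi_U
  pi_Z = 4/15*pi_X + 2/15*pi_Y + 4/15*pi_Z + 1/5*pi_W + 2/15*pi_U
  pi_W = 2/15*pi_X + 2/5*pi_Y + 4/15*pi_Z + 2/15*pi_W + 1/15*pi_U
  pi_U = 4/15*pi_X + 2/15*pi_Y + 1/15*pi_Z + 1/3*pi_W + 2/3*pi_U
with normalization: pi_X + pi_Y + pi_Z + pi_W + pi_U = 1.

Using the first 4 balance equations plus normalization, the linear system A*pi = b is:
  [-14/15, 4/15, 1/3, 1/5, 1/15] . pi = 0
  [4/15, -14/15, 1/15, 2/15, 1/15] . pi = 0
  [4/15, 2/15, -11/15, 1/5, 2/15] . pi = 0
  [2/15, 2/5, 4/15, -13/15, 1/15] . pi = 0
  [1, 1, 1, 1, 1] . pi = 1

Solving yields:
  pi_X = 2817/17456
  pi_Y = 1917/17456
  pi_Z = 1669/8728
  pi_W = 178/1091
  pi_U = 817/2182

Verification (pi * P):
  2817/17456*1/15 + 1917/17456*4/15 + 1669/8728*1/3 + 178/1091*1/5 + 817/2182*1/15 = 2817/17456 = pi_X  (ok)
  2817/17456*4/15 + 1917/17456*1/15 + 1669/8728*1/15 + 178/1091*2/15 + 817/2182*1/15 = 1917/17456 = pi_Y  (ok)
  2817/17456*4/15 + 1917/17456*2/15 + 1669/8728*4/15 + 178/1091*1/5 + 817/2182*2/15 = 1669/8728 = pi_Z  (ok)
  2817/17456*2/15 + 1917/17456*2/5 + 1669/8728*4/15 + 178/1091*2/15 + 817/2182*1/15 = 178/1091 = pi_W  (ok)
  2817/17456*4/15 + 1917/17456*2/15 + 1669/8728*1/15 + 178/1091*1/3 + 817/2182*2/3 = 817/2182 = pi_U  (ok)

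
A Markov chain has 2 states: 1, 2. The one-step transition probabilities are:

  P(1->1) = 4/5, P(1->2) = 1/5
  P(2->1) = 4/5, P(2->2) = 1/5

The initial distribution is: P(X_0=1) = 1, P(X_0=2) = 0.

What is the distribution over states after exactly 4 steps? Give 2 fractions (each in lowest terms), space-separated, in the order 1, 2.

Answer: 4/5 1/5

Derivation:
Propagating the distribution step by step (d_{t+1} = d_t * P):
d_0 = (1=1, 2=0)
  d_1[1] = 1*4/5 + 0*4/5 = 4/5
  d_1[2] = 1*1/5 + 0*1/5 = 1/5
d_1 = (1=4/5, 2=1/5)
  d_2[1] = 4/5*4/5 + 1/5*4/5 = 4/5
  d_2[2] = 4/5*1/5 + 1/5*1/5 = 1/5
d_2 = (1=4/5, 2=1/5)
  d_3[1] = 4/5*4/5 + 1/5*4/5 = 4/5
  d_3[2] = 4/5*1/5 + 1/5*1/5 = 1/5
d_3 = (1=4/5, 2=1/5)
  d_4[1] = 4/5*4/5 + 1/5*4/5 = 4/5
  d_4[2] = 4/5*1/5 + 1/5*1/5 = 1/5
d_4 = (1=4/5, 2=1/5)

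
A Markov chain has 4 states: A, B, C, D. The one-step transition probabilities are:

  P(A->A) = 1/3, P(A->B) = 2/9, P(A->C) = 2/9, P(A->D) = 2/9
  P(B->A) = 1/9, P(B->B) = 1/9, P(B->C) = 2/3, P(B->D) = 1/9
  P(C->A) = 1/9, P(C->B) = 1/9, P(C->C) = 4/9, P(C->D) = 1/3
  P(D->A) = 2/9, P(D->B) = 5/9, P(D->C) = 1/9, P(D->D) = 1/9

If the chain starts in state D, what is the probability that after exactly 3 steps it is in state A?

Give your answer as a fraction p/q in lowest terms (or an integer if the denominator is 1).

Computing P^3 by repeated multiplication:
P^1 =
  A: [1/3, 2/9, 2/9, 2/9]
  B: [1/9, 1/9, 2/3, 1/9]
  C: [1/9, 1/9, 4/9, 1/3]
  D: [2/9, 5/9, 1/9, 1/9]
P^2 =
  A: [17/81, 20/81, 28/81, 16/81]
  B: [4/27, 14/81, 11/27, 22/81]
  C: [14/81, 22/81, 1/3, 2/9]
  D: [14/81, 5/27, 13/27, 13/81]
P^3 =
  A: [131/729, 2/9, 94/243, 154/729]
  B: [127/729, 181/729, 262/729, 53/243]
  C: [127/729, 167/729, 286/729, 149/729]
  D: [122/729, 49/243, 287/729, 173/729]

(P^3)[D -> A] = 122/729

Answer: 122/729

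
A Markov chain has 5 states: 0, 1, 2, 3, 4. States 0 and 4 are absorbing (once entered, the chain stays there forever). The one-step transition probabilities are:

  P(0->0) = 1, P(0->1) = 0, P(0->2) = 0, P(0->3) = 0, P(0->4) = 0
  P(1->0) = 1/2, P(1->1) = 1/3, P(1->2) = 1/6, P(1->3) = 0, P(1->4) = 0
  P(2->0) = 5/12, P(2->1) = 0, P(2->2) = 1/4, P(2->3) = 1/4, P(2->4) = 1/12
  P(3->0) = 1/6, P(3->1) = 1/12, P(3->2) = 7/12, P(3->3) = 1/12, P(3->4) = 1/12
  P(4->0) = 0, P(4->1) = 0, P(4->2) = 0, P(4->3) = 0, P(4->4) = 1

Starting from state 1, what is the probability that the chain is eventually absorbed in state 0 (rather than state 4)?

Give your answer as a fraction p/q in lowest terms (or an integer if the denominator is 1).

Answer: 295/309

Derivation:
Let a_i = P(absorbed in 0 | start in state i).
Boundary conditions: a_0 = 1, a_4 = 0.
For each transient state i, a_i = sum_j P(i->j) * a_j:
  a_1 = 1/2*a_0 + 1/3*a_1 + 1/6*a_2 + 0*a_3 + 0*a_4
  a_2 = 5/12*a_0 + 0*a_1 + 1/4*a_2 + 1/4*a_3 + 1/12*a_4
  a_3 = 1/6*a_0 + 1/12*a_1 + 7/12*a_2 + 1/12*a_3 + 1/12*a_4

Substituting a_0 = 1 and a_4 = 0, rearrange to (I - Q) a = r where r[i] = P(i -> 0):
  [2/3, -1/6, 0] . (a_1, a_2, a_3) = 1/2
  [0, 3/4, -1/4] . (a_1, a_2, a_3) = 5/12
  [-1/12, -7/12, 11/12] . (a_1, a_2, a_3) = 1/6

Solving yields:
  a_1 = 295/309
  a_2 = 253/309
  a_3 = 244/309

Starting state is 1, so the absorption probability is a_1 = 295/309.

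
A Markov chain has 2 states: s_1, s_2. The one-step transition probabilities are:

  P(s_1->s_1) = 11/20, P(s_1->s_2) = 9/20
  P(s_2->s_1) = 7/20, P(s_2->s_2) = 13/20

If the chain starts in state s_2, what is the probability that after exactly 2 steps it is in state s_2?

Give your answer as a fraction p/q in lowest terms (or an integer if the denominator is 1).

Computing P^2 by repeated multiplication:
P^1 =
  s_1: [11/20, 9/20]
  s_2: [7/20, 13/20]
P^2 =
  s_1: [23/50, 27/50]
  s_2: [21/50, 29/50]

(P^2)[s_2 -> s_2] = 29/50

Answer: 29/50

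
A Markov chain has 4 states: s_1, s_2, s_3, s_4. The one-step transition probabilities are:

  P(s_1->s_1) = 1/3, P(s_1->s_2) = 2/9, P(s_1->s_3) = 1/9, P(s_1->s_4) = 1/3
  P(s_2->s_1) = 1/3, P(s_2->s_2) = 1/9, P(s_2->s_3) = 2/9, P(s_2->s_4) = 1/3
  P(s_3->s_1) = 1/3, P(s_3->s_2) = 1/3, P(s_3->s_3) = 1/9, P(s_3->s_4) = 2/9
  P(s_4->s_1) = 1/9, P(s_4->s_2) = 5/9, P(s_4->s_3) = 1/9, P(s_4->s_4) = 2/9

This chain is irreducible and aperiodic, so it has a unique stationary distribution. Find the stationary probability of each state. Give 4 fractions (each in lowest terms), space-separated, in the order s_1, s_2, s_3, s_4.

Answer: 241/893 268/893 129/893 255/893

Derivation:
The stationary distribution satisfies pi = pi * P, i.e.:
  pi_s_1 = 1/3*pi_s_1 + 1/3*pi_s_2 + 1/3*pi_s_3 + 1/9*pi_s_4
  pi_s_2 = 2/9*pi_s_1 + 1/9*pi_s_2 + 1/3*pi_s_3 + 5/9*pi_s_4
  pi_s_3 = 1/9*pi_s_1 + 2/9*pi_s_2 + 1/9*pi_s_3 + 1/9*pi_s_4
  pi_s_4 = 1/3*pi_s_1 + 1/3*pi_s_2 + 2/9*pi_s_3 + 2/9*pi_s_4
with normalization: pi_s_1 + pi_s_2 + pi_s_3 + pi_s_4 = 1.

Using the first 3 balance equations plus normalization, the linear system A*pi = b is:
  [-2/3, 1/3, 1/3, 1/9] . pi = 0
  [2/9, -8/9, 1/3, 5/9] . pi = 0
  [1/9, 2/9, -8/9, 1/9] . pi = 0
  [1, 1, 1, 1] . pi = 1

Solving yields:
  pi_s_1 = 241/893
  pi_s_2 = 268/893
  pi_s_3 = 129/893
  pi_s_4 = 255/893

Verification (pi * P):
  241/893*1/3 + 268/893*1/3 + 129/893*1/3 + 255/893*1/9 = 241/893 = pi_s_1  (ok)
  241/893*2/9 + 268/893*1/9 + 129/893*1/3 + 255/893*5/9 = 268/893 = pi_s_2  (ok)
  241/893*1/9 + 268/893*2/9 + 129/893*1/9 + 255/893*1/9 = 129/893 = pi_s_3  (ok)
  241/893*1/3 + 268/893*1/3 + 129/893*2/9 + 255/893*2/9 = 255/893 = pi_s_4  (ok)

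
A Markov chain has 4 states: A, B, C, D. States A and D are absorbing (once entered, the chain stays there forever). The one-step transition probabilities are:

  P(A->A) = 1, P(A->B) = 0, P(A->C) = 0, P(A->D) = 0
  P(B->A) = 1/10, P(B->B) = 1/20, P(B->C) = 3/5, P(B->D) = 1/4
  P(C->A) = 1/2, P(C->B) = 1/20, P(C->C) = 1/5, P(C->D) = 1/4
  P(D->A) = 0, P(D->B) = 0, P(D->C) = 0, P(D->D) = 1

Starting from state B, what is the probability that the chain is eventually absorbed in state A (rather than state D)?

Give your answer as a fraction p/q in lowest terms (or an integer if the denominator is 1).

Answer: 38/73

Derivation:
Let a_i = P(absorbed in A | start in state i).
Boundary conditions: a_A = 1, a_D = 0.
For each transient state i, a_i = sum_j P(i->j) * a_j:
  a_B = 1/10*a_A + 1/20*a_B + 3/5*a_C + 1/4*a_D
  a_C = 1/2*a_A + 1/20*a_B + 1/5*a_C + 1/4*a_D

Substituting a_A = 1 and a_D = 0, rearrange to (I - Q) a = r where r[i] = P(i -> A):
  [19/20, -3/5] . (a_B, a_C) = 1/10
  [-1/20, 4/5] . (a_B, a_C) = 1/2

Solving yields:
  a_B = 38/73
  a_C = 48/73

Starting state is B, so the absorption probability is a_B = 38/73.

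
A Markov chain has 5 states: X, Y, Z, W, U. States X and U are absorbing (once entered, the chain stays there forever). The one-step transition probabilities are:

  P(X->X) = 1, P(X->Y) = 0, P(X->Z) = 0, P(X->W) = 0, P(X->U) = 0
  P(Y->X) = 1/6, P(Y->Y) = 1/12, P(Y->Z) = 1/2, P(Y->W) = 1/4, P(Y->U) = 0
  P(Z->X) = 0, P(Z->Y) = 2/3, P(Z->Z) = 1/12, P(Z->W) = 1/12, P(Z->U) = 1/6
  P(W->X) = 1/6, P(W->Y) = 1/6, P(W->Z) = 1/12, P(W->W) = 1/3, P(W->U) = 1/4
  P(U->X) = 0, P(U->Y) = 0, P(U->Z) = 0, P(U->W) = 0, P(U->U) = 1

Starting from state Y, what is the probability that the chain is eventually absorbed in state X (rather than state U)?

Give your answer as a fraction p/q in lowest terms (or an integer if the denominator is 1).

Let a_i = P(absorbed in X | start in state i).
Boundary conditions: a_X = 1, a_U = 0.
For each transient state i, a_i = sum_j P(i->j) * a_j:
  a_Y = 1/6*a_X + 1/12*a_Y + 1/2*a_Z + 1/4*a_W + 0*a_U
  a_Z = 0*a_X + 2/3*a_Y + 1/12*a_Z + 1/12*a_W + 1/6*a_U
  a_W = 1/6*a_X + 1/6*a_Y + 1/12*a_Z + 1/3*a_W + 1/4*a_U

Substituting a_X = 1 and a_U = 0, rearrange to (I - Q) a = r where r[i] = P(i -> X):
  [11/12, -1/2, -1/4] . (a_Y, a_Z, a_W) = 1/6
  [-2/3, 11/12, -1/12] . (a_Y, a_Z, a_W) = 0
  [-1/6, -1/12, 2/3] . (a_Y, a_Z, a_W) = 1/6

Solving yields:
  a_Y = 84/157
  a_Z = 202/471
  a_W = 206/471

Starting state is Y, so the absorption probability is a_Y = 84/157.

Answer: 84/157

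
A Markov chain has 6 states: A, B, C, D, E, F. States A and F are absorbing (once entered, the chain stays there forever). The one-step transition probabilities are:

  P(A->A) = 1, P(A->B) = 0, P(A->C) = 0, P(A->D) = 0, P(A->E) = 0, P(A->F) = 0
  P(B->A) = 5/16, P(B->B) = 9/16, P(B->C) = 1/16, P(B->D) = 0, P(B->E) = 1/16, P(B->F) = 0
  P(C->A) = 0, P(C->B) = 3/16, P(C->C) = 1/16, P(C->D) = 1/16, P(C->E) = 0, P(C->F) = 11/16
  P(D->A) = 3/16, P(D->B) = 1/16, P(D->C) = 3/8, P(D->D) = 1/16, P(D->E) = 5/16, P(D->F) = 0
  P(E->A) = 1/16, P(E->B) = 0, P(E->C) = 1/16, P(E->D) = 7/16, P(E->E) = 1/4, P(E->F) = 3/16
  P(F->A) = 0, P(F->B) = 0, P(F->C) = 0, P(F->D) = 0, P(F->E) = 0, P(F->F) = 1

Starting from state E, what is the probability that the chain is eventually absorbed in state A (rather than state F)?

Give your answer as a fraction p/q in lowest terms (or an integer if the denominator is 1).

Answer: 5035/13962

Derivation:
Let a_i = P(absorbed in A | start in state i).
Boundary conditions: a_A = 1, a_F = 0.
For each transient state i, a_i = sum_j P(i->j) * a_j:
  a_B = 5/16*a_A + 9/16*a_B + 1/16*a_C + 0*a_D + 1/16*a_E + 0*a_F
  a_C = 0*a_A + 3/16*a_B + 1/16*a_C + 1/16*a_D + 0*a_E + 11/16*a_F
  a_D = 3/16*a_A + 1/16*a_B + 3/8*a_C + 1/16*a_D + 5/16*a_E + 0*a_F
  a_E = 1/16*a_A + 0*a_B + 1/16*a_C + 7/16*a_D + 1/4*a_E + 3/16*a_F

Substituting a_A = 1 and a_F = 0, rearrange to (I - Q) a = r where r[i] = P(i -> A):
  [7/16, -1/16, 0, -1/16] . (a_B, a_C, a_D, a_E) = 5/16
  [-3/16, 15/16, -1/16, 0] . (a_B, a_C, a_D, a_E) = 0
  [-1/16, -3/8, 15/16, -5/16] . (a_B, a_C, a_D, a_E) = 3/16
  [0, -1/16, -7/16, 3/4] . (a_B, a_C, a_D, a_E) = 1/16

Solving yields:
  a_B = 5534/6981
  a_C = 877/4654
  a_D = 2087/4654
  a_E = 5035/13962

Starting state is E, so the absorption probability is a_E = 5035/13962.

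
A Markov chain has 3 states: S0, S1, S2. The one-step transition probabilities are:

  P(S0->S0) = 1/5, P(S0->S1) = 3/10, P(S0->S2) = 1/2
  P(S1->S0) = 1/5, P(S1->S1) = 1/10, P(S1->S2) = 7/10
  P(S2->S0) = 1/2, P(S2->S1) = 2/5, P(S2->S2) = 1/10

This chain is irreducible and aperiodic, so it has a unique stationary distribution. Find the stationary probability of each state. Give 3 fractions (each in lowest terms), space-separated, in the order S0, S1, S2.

Answer: 53/166 47/166 33/83

Derivation:
The stationary distribution satisfies pi = pi * P, i.e.:
  pi_S0 = 1/5*pi_S0 + 1/5*pi_S1 + 1/2*pi_S2
  pi_S1 = 3/10*pi_S0 + 1/10*pi_S1 + 2/5*pi_S2
  pi_S2 = 1/2*pi_S0 + 7/10*pi_S1 + 1/10*pi_S2
with normalization: pi_S0 + pi_S1 + pi_S2 = 1.

Using the first 2 balance equations plus normalization, the linear system A*pi = b is:
  [-4/5, 1/5, 1/2] . pi = 0
  [3/10, -9/10, 2/5] . pi = 0
  [1, 1, 1] . pi = 1

Solving yields:
  pi_S0 = 53/166
  pi_S1 = 47/166
  pi_S2 = 33/83

Verification (pi * P):
  53/166*1/5 + 47/166*1/5 + 33/83*1/2 = 53/166 = pi_S0  (ok)
  53/166*3/10 + 47/166*1/10 + 33/83*2/5 = 47/166 = pi_S1  (ok)
  53/166*1/2 + 47/166*7/10 + 33/83*1/10 = 33/83 = pi_S2  (ok)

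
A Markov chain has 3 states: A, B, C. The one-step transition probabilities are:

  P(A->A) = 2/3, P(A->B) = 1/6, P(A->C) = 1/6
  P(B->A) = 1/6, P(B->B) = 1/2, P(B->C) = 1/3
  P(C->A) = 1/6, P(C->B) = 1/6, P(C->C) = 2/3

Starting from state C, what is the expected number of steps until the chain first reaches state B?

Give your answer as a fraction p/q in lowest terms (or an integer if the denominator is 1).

Answer: 6

Derivation:
Let h_i = expected steps to first reach B from state i.
Boundary: h_B = 0.
First-step equations for the other states:
  h_A = 1 + 2/3*h_A + 1/6*h_B + 1/6*h_C
  h_C = 1 + 1/6*h_A + 1/6*h_B + 2/3*h_C

Substituting h_B = 0 and rearranging gives the linear system (I - Q) h = 1:
  [1/3, -1/6] . (h_A, h_C) = 1
  [-1/6, 1/3] . (h_A, h_C) = 1

Solving yields:
  h_A = 6
  h_C = 6

Starting state is C, so the expected hitting time is h_C = 6.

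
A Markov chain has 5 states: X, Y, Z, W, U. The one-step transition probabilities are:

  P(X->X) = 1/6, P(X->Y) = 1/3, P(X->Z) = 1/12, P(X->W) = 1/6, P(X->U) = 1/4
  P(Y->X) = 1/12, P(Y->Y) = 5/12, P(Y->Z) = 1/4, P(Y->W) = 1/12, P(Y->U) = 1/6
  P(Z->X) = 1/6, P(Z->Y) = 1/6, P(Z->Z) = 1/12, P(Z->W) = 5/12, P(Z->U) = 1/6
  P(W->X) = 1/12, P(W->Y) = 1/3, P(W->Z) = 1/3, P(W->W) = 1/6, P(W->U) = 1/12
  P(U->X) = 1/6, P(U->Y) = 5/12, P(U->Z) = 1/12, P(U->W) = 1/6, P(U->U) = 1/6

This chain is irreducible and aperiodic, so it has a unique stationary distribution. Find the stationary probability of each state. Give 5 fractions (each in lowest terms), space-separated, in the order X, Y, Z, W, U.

The stationary distribution satisfies pi = pi * P, i.e.:
  pi_X = 1/6*pi_X + 1/12*pi_Y + 1/6*pi_Z + 1/12*pi_W + 1/6*pi_U
  pi_Y = 1/3*pi_X + 5/12*pi_Y + 1/6*pi_Z + 1/3*pi_W + 5/12*pi_U
  pi_Z = 1/12*pi_X + 1/4*pi_Y + 1/12*pi_Z + 1/3*pi_W + 1/12*pi_U
  pi_W = 1/6*pi_X + 1/12*pi_Y + 5/12*pi_Z + 1/6*pi_W + 1/6*pi_U
  pi_U = 1/4*pi_X + 1/6*pi_Y + 1/6*pi_Z + 1/12*pi_W + 1/6*pi_U
with normalization: pi_X + pi_Y + pi_Z + pi_W + pi_U = 1.

Using the first 4 balance equations plus normalization, the linear system A*pi = b is:
  [-5/6, 1/12, 1/6, 1/12, 1/6] . pi = 0
  [1/3, -7/12, 1/6, 1/3, 5/12] . pi = 0
  [1/12, 1/4, -11/12, 1/3, 1/12] . pi = 0
  [1/6, 1/12, 5/12, -5/6, 1/6] . pi = 0
  [1, 1, 1, 1, 1] . pi = 1

Solving yields:
  pi_X = 19/155
  pi_Y = 459/1333
  pi_Z = 3737/19995
  pi_W = 1231/6665
  pi_U = 3229/19995

Verification (pi * P):
  19/155*1/6 + 459/1333*1/12 + 3737/19995*1/6 + 1231/6665*1/12 + 3229/19995*1/6 = 19/155 = pi_X  (ok)
  19/155*1/3 + 459/1333*5/12 + 3737/19995*1/6 + 1231/6665*1/3 + 3229/19995*5/12 = 459/1333 = pi_Y  (ok)
  19/155*1/12 + 459/1333*1/4 + 3737/19995*1/12 + 1231/6665*1/3 + 3229/19995*1/12 = 3737/19995 = pi_Z  (ok)
  19/155*1/6 + 459/1333*1/12 + 3737/19995*5/12 + 1231/6665*1/6 + 3229/19995*1/6 = 1231/6665 = pi_W  (ok)
  19/155*1/4 + 459/1333*1/6 + 3737/19995*1/6 + 1231/6665*1/12 + 3229/19995*1/6 = 3229/19995 = pi_U  (ok)

Answer: 19/155 459/1333 3737/19995 1231/6665 3229/19995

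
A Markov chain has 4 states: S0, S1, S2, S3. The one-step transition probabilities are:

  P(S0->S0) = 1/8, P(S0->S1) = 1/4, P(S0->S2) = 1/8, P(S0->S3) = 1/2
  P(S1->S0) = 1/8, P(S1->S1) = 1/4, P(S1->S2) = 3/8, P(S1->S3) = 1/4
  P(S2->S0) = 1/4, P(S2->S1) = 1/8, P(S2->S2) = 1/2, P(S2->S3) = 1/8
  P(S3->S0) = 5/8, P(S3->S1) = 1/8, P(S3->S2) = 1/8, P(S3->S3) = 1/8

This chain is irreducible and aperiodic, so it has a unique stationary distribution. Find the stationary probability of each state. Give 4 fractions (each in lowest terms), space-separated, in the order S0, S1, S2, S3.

Answer: 64/223 41/223 61/223 57/223

Derivation:
The stationary distribution satisfies pi = pi * P, i.e.:
  pi_S0 = 1/8*pi_S0 + 1/8*pi_S1 + 1/4*pi_S2 + 5/8*pi_S3
  pi_S1 = 1/4*pi_S0 + 1/4*pi_S1 + 1/8*pi_S2 + 1/8*pi_S3
  pi_S2 = 1/8*pi_S0 + 3/8*pi_S1 + 1/2*pi_S2 + 1/8*pi_S3
  pi_S3 = 1/2*pi_S0 + 1/4*pi_S1 + 1/8*pi_S2 + 1/8*pi_S3
with normalization: pi_S0 + pi_S1 + pi_S2 + pi_S3 = 1.

Using the first 3 balance equations plus normalization, the linear system A*pi = b is:
  [-7/8, 1/8, 1/4, 5/8] . pi = 0
  [1/4, -3/4, 1/8, 1/8] . pi = 0
  [1/8, 3/8, -1/2, 1/8] . pi = 0
  [1, 1, 1, 1] . pi = 1

Solving yields:
  pi_S0 = 64/223
  pi_S1 = 41/223
  pi_S2 = 61/223
  pi_S3 = 57/223

Verification (pi * P):
  64/223*1/8 + 41/223*1/8 + 61/223*1/4 + 57/223*5/8 = 64/223 = pi_S0  (ok)
  64/223*1/4 + 41/223*1/4 + 61/223*1/8 + 57/223*1/8 = 41/223 = pi_S1  (ok)
  64/223*1/8 + 41/223*3/8 + 61/223*1/2 + 57/223*1/8 = 61/223 = pi_S2  (ok)
  64/223*1/2 + 41/223*1/4 + 61/223*1/8 + 57/223*1/8 = 57/223 = pi_S3  (ok)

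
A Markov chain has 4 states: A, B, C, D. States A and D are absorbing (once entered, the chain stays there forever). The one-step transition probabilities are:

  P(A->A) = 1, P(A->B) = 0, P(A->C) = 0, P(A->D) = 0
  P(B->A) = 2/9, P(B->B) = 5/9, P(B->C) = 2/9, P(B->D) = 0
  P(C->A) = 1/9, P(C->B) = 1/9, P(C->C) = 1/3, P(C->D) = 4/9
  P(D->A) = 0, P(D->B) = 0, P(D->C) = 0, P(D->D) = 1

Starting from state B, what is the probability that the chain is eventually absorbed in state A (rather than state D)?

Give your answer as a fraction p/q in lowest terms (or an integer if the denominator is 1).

Answer: 7/11

Derivation:
Let a_i = P(absorbed in A | start in state i).
Boundary conditions: a_A = 1, a_D = 0.
For each transient state i, a_i = sum_j P(i->j) * a_j:
  a_B = 2/9*a_A + 5/9*a_B + 2/9*a_C + 0*a_D
  a_C = 1/9*a_A + 1/9*a_B + 1/3*a_C + 4/9*a_D

Substituting a_A = 1 and a_D = 0, rearrange to (I - Q) a = r where r[i] = P(i -> A):
  [4/9, -2/9] . (a_B, a_C) = 2/9
  [-1/9, 2/3] . (a_B, a_C) = 1/9

Solving yields:
  a_B = 7/11
  a_C = 3/11

Starting state is B, so the absorption probability is a_B = 7/11.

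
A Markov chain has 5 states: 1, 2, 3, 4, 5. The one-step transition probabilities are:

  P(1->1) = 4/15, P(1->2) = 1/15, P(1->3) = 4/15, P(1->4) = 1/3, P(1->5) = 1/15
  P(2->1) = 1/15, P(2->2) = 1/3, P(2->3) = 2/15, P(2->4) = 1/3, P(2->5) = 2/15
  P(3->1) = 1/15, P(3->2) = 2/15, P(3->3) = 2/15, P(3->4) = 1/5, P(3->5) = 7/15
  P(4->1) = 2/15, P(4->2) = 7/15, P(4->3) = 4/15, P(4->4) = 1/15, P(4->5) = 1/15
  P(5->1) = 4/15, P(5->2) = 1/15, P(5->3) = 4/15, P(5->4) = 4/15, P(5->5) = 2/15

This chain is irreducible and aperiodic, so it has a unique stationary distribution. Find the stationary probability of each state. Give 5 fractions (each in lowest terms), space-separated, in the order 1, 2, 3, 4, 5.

The stationary distribution satisfies pi = pi * P, i.e.:
  pi_1 = 4/15*pi_1 + 1/15*pi_2 + 1/15*pi_3 + 2/15*pi_4 + 4/15*pi_5
  pi_2 = 1/15*pi_1 + 1/3*pi_2 + 2/15*pi_3 + 7/15*pi_4 + 1/15*pi_5
  pi_3 = 4/15*pi_1 + 2/15*pi_2 + 2/15*pi_3 + 4/15*pi_4 + 4/15*pi_5
  pi_4 = 1/3*pi_1 + 1/3*pi_2 + 1/5*pi_3 + 1/15*pi_4 + 4/15*pi_5
  pi_5 = 1/15*pi_1 + 2/15*pi_2 + 7/15*pi_3 + 1/15*pi_4 + 2/15*pi_5
with normalization: pi_1 + pi_2 + pi_3 + pi_4 + pi_5 = 1.

Using the first 4 balance equations plus normalization, the linear system A*pi = b is:
  [-11/15, 1/15, 1/15, 2/15, 4/15] . pi = 0
  [1/15, -2/3, 2/15, 7/15, 1/15] . pi = 0
  [4/15, 2/15, -13/15, 4/15, 4/15] . pi = 0
  [1/3, 1/3, 1/5, -14/15, 4/15] . pi = 0
  [1, 1, 1, 1, 1] . pi = 1

Solving yields:
  pi_1 = 51/347
  pi_2 = 82/347
  pi_3 = 72/347
  pi_4 = 161/694
  pi_5 = 123/694

Verification (pi * P):
  51/347*4/15 + 82/347*1/15 + 72/347*1/15 + 161/694*2/15 + 123/694*4/15 = 51/347 = pi_1  (ok)
  51/347*1/15 + 82/347*1/3 + 72/347*2/15 + 161/694*7/15 + 123/694*1/15 = 82/347 = pi_2  (ok)
  51/347*4/15 + 82/347*2/15 + 72/347*2/15 + 161/694*4/15 + 123/694*4/15 = 72/347 = pi_3  (ok)
  51/347*1/3 + 82/347*1/3 + 72/347*1/5 + 161/694*1/15 + 123/694*4/15 = 161/694 = pi_4  (ok)
  51/347*1/15 + 82/347*2/15 + 72/347*7/15 + 161/694*1/15 + 123/694*2/15 = 123/694 = pi_5  (ok)

Answer: 51/347 82/347 72/347 161/694 123/694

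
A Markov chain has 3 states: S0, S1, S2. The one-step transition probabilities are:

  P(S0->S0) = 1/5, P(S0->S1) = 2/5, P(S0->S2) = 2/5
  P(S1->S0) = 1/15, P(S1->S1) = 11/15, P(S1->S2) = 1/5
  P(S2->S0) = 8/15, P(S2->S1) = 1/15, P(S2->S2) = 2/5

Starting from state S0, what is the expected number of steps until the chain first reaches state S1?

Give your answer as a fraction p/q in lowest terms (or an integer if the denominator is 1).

Answer: 15/4

Derivation:
Let h_i = expected steps to first reach S1 from state i.
Boundary: h_S1 = 0.
First-step equations for the other states:
  h_S0 = 1 + 1/5*h_S0 + 2/5*h_S1 + 2/5*h_S2
  h_S2 = 1 + 8/15*h_S0 + 1/15*h_S1 + 2/5*h_S2

Substituting h_S1 = 0 and rearranging gives the linear system (I - Q) h = 1:
  [4/5, -2/5] . (h_S0, h_S2) = 1
  [-8/15, 3/5] . (h_S0, h_S2) = 1

Solving yields:
  h_S0 = 15/4
  h_S2 = 5

Starting state is S0, so the expected hitting time is h_S0 = 15/4.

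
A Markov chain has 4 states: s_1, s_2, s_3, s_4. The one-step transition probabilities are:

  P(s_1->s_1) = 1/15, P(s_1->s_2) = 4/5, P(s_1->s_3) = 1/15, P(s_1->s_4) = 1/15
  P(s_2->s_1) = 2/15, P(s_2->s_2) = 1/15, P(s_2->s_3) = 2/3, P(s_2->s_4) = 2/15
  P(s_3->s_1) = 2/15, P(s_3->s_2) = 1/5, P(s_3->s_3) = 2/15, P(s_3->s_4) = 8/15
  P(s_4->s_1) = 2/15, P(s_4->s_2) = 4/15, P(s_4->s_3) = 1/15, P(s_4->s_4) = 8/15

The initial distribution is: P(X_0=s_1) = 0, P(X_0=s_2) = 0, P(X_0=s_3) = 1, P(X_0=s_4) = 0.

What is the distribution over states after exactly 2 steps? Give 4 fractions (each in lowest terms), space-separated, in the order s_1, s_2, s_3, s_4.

Answer: 28/225 13/45 44/225 88/225

Derivation:
Propagating the distribution step by step (d_{t+1} = d_t * P):
d_0 = (s_1=0, s_2=0, s_3=1, s_4=0)
  d_1[s_1] = 0*1/15 + 0*2/15 + 1*2/15 + 0*2/15 = 2/15
  d_1[s_2] = 0*4/5 + 0*1/15 + 1*1/5 + 0*4/15 = 1/5
  d_1[s_3] = 0*1/15 + 0*2/3 + 1*2/15 + 0*1/15 = 2/15
  d_1[s_4] = 0*1/15 + 0*2/15 + 1*8/15 + 0*8/15 = 8/15
d_1 = (s_1=2/15, s_2=1/5, s_3=2/15, s_4=8/15)
  d_2[s_1] = 2/15*1/15 + 1/5*2/15 + 2/15*2/15 + 8/15*2/15 = 28/225
  d_2[s_2] = 2/15*4/5 + 1/5*1/15 + 2/15*1/5 + 8/15*4/15 = 13/45
  d_2[s_3] = 2/15*1/15 + 1/5*2/3 + 2/15*2/15 + 8/15*1/15 = 44/225
  d_2[s_4] = 2/15*1/15 + 1/5*2/15 + 2/15*8/15 + 8/15*8/15 = 88/225
d_2 = (s_1=28/225, s_2=13/45, s_3=44/225, s_4=88/225)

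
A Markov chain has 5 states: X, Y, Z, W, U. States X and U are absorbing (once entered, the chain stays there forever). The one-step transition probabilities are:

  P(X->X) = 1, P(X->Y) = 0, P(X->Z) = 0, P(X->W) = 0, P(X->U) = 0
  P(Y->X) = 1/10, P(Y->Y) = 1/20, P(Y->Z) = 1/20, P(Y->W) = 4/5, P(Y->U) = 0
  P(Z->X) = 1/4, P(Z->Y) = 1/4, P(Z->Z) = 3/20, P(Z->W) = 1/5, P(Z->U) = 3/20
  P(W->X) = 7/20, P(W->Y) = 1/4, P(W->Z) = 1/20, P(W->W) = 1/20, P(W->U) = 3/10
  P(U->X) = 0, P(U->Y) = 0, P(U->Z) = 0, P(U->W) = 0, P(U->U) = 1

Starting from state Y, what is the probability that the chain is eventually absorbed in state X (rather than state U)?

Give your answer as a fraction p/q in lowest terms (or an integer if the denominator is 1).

Let a_i = P(absorbed in X | start in state i).
Boundary conditions: a_X = 1, a_U = 0.
For each transient state i, a_i = sum_j P(i->j) * a_j:
  a_Y = 1/10*a_X + 1/20*a_Y + 1/20*a_Z + 4/5*a_W + 0*a_U
  a_Z = 1/4*a_X + 1/4*a_Y + 3/20*a_Z + 1/5*a_W + 3/20*a_U
  a_W = 7/20*a_X + 1/4*a_Y + 1/20*a_Z + 1/20*a_W + 3/10*a_U

Substituting a_X = 1 and a_U = 0, rearrange to (I - Q) a = r where r[i] = P(i -> X):
  [19/20, -1/20, -4/5] . (a_Y, a_Z, a_W) = 1/10
  [-1/4, 17/20, -1/5] . (a_Y, a_Z, a_W) = 1/4
  [-1/4, -1/20, 19/20] . (a_Y, a_Z, a_W) = 7/20

Solving yields:
  a_Y = 915/1502
  a_Z = 909/1502
  a_W = 421/751

Starting state is Y, so the absorption probability is a_Y = 915/1502.

Answer: 915/1502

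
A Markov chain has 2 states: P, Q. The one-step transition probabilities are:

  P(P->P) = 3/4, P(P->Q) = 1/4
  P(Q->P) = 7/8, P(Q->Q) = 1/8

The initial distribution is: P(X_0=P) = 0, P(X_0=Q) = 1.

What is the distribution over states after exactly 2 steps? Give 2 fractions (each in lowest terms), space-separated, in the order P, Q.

Propagating the distribution step by step (d_{t+1} = d_t * P):
d_0 = (P=0, Q=1)
  d_1[P] = 0*3/4 + 1*7/8 = 7/8
  d_1[Q] = 0*1/4 + 1*1/8 = 1/8
d_1 = (P=7/8, Q=1/8)
  d_2[P] = 7/8*3/4 + 1/8*7/8 = 49/64
  d_2[Q] = 7/8*1/4 + 1/8*1/8 = 15/64
d_2 = (P=49/64, Q=15/64)

Answer: 49/64 15/64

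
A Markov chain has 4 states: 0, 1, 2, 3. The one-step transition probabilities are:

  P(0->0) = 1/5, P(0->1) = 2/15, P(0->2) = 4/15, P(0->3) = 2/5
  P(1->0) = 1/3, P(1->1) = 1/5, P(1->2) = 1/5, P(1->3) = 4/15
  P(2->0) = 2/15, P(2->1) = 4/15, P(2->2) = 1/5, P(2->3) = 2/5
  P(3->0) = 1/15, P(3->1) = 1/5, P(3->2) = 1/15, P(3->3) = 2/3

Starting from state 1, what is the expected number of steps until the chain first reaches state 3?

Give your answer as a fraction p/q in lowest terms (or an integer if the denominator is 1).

Let h_i = expected steps to first reach 3 from state i.
Boundary: h_3 = 0.
First-step equations for the other states:
  h_0 = 1 + 1/5*h_0 + 2/15*h_1 + 4/15*h_2 + 2/5*h_3
  h_1 = 1 + 1/3*h_0 + 1/5*h_1 + 1/5*h_2 + 4/15*h_3
  h_2 = 1 + 2/15*h_0 + 4/15*h_1 + 1/5*h_2 + 2/5*h_3

Substituting h_3 = 0 and rearranging gives the linear system (I - Q) h = 1:
  [4/5, -2/15, -4/15] . (h_0, h_1, h_2) = 1
  [-1/3, 4/5, -1/5] . (h_0, h_1, h_2) = 1
  [-2/15, -4/15, 4/5] . (h_0, h_1, h_2) = 1

Solving yields:
  h_0 = 1695/638
  h_1 = 1935/638
  h_2 = 1725/638

Starting state is 1, so the expected hitting time is h_1 = 1935/638.

Answer: 1935/638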